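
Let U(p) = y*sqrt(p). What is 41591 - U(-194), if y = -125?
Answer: 41591 + 125*I*sqrt(194) ≈ 41591.0 + 1741.0*I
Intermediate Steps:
U(p) = -125*sqrt(p)
41591 - U(-194) = 41591 - (-125)*sqrt(-194) = 41591 - (-125)*I*sqrt(194) = 41591 + 125*I*sqrt(194)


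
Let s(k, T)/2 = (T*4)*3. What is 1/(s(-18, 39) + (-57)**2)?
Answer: 1/4185 ≈ 0.00023895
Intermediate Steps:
s(k, T) = 24*T (s(k, T) = 2*((T*4)*3) = 2*((4*T)*3) = 2*(12*T) = 24*T)
1/(s(-18, 39) + (-57)**2) = 1/(24*39 + (-57)**2) = 1/(936 + 3249) = 1/4185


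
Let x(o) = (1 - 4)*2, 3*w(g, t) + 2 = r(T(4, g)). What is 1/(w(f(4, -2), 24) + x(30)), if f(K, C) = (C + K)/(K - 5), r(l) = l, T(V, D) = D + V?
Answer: -1/6 ≈ -0.16667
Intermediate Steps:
f(K, C) = (C + K)/(-5 + K)
w(g, t) = 2/3 + g/3 (w(g, t) = -2/3 + (g + 4)/3 = -2/3 + (4 + g)/3 = -2/3 + (4/3 + g/3) = 2/3 + g/3)
x(o) = -6 (x(o) = -3*2 = -6)
1/(w(f(4, -2), 24) + x(30)) = 1/((2/3 + ((-2 + 4)/(-5 + 4))/3) - 6) = 1/((2/3 + (2/(-1))/3) - 6) = 1/((2/3 + (-1*2)/3) - 6) = 1/((2/3 + (1/3)*(-2)) - 6) = 1/((2/3 - 2/3) - 6) = 1/(0 - 6) = 1/(-6) = -1/6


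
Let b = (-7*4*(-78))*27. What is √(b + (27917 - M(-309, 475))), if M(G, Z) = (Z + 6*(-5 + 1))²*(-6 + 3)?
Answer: 16*√2723 ≈ 834.92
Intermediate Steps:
b = 58968 (b = -28*(-78)*27 = 2184*27 = 58968)
M(G, Z) = -3*(-24 + Z)² (M(G, Z) = (Z + 6*(-4))²*(-3) = (Z - 24)²*(-3) = (-24 + Z)²*(-3) = -3*(-24 + Z)²)
√(b + (27917 - M(-309, 475))) = √(58968 + (27917 - (-3)*(-24 + 475)²)) = √(58968 + (27917 - (-3)*451²)) = √(58968 + (27917 - (-3)*203401)) = √(58968 + (27917 - 1*(-610203))) = √(58968 + (27917 + 610203)) = √(58968 + 638120) = √697088 = 16*√2723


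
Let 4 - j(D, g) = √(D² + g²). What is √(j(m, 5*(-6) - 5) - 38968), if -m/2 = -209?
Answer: √(-38964 - √175949) ≈ 198.45*I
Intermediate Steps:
m = 418 (m = -2*(-209) = 418)
j(D, g) = 4 - √(D² + g²)
√(j(m, 5*(-6) - 5) - 38968) = √((4 - √(418² + (5*(-6) - 5)²)) - 38968) = √((4 - √(174724 + (-30 - 5)²)) - 38968) = √((4 - √(174724 + (-35)²)) - 38968) = √((4 - √(174724 + 1225)) - 38968) = √((4 - √175949) - 38968) = √(-38964 - √175949)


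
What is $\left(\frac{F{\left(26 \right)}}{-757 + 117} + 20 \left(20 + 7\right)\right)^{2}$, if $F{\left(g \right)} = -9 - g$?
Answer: $\frac{4778542129}{16384} \approx 2.9166 \cdot 10^{5}$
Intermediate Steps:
$\left(\frac{F{\left(26 \right)}}{-757 + 117} + 20 \left(20 + 7\right)\right)^{2} = \left(\frac{-9 - 26}{-757 + 117} + 20 \left(20 + 7\right)\right)^{2} = \left(\frac{-9 - 26}{-640} + 20 \cdot 27\right)^{2} = \left(\left(-35\right) \left(- \frac{1}{640}\right) + 540\right)^{2} = \left(\frac{7}{128} + 540\right)^{2} = \left(\frac{69127}{128}\right)^{2} = \frac{4778542129}{16384}$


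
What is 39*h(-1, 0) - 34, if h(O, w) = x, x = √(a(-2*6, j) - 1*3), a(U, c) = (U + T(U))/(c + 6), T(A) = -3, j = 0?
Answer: -34 + 39*I*√22/2 ≈ -34.0 + 91.463*I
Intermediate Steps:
a(U, c) = (-3 + U)/(6 + c) (a(U, c) = (U - 3)/(c + 6) = (-3 + U)/(6 + c))
x = I*√22/2 (x = √((-3 - 2*6)/(6 + 0) - 1*3) = √((-3 - 12)/6 - 3) = √((⅙)*(-15) - 3) = √(-5/2 - 3) = √(-11/2) = I*√22/2 ≈ 2.3452*I)
h(O, w) = I*√22/2
39*h(-1, 0) - 34 = 39*(I*√22/2) - 34 = 39*I*√22/2 - 34 = -34 + 39*I*√22/2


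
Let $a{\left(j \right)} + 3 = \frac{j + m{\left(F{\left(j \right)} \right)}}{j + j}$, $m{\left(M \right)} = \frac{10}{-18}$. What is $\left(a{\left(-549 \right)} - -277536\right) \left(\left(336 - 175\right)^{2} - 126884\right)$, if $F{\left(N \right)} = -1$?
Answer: $- \frac{138449857784038}{4941} \approx -2.8021 \cdot 10^{10}$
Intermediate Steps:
$m{\left(M \right)} = - \frac{5}{9}$ ($m{\left(M \right)} = 10 \left(- \frac{1}{18}\right) = - \frac{5}{9}$)
$a{\left(j \right)} = -3 + \frac{- \frac{5}{9} + j}{2 j}$ ($a{\left(j \right)} = -3 + \frac{j - \frac{5}{9}}{j + j} = -3 + \frac{- \frac{5}{9} + j}{2 j}$)
$\left(a{\left(-549 \right)} - -277536\right) \left(\left(336 - 175\right)^{2} - 126884\right) = \left(\frac{5 \left(-1 - -4941\right)}{18 \left(-549\right)} - -277536\right) \left(\left(336 - 175\right)^{2} - 126884\right) = \left(\frac{5}{18} \left(- \frac{1}{549}\right) \left(-1 + 4941\right) + 277536\right) \left(161^{2} - 126884\right) = \left(\frac{5}{18} \left(- \frac{1}{549}\right) 4940 + 277536\right) \left(25921 - 126884\right) = \left(- \frac{12350}{4941} + 277536\right) \left(-100963\right) = \frac{1371293026}{4941} \left(-100963\right) = - \frac{138449857784038}{4941}$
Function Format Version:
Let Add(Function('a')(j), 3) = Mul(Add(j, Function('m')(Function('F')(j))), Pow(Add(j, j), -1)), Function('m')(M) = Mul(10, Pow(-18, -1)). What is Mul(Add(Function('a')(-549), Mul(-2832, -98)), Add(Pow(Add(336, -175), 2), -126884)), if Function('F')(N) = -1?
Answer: Rational(-138449857784038, 4941) ≈ -2.8021e+10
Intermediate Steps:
Function('m')(M) = Rational(-5, 9) (Function('m')(M) = Mul(10, Rational(-1, 18)) = Rational(-5, 9))
Function('a')(j) = Add(-3, Mul(Rational(1, 2), Pow(j, -1), Add(Rational(-5, 9), j))) (Function('a')(j) = Add(-3, Mul(Add(j, Rational(-5, 9)), Pow(Add(j, j), -1))) = Add(-3, Mul(Add(Rational(-5, 9), j), Pow(Mul(2, j), -1))) = Add(-3, Mul(Add(Rational(-5, 9), j), Mul(Rational(1, 2), Pow(j, -1)))) = Add(-3, Mul(Rational(1, 2), Pow(j, -1), Add(Rational(-5, 9), j))))
Mul(Add(Function('a')(-549), Mul(-2832, -98)), Add(Pow(Add(336, -175), 2), -126884)) = Mul(Add(Mul(Rational(5, 18), Pow(-549, -1), Add(-1, Mul(-9, -549))), Mul(-2832, -98)), Add(Pow(Add(336, -175), 2), -126884)) = Mul(Add(Mul(Rational(5, 18), Rational(-1, 549), Add(-1, 4941)), 277536), Add(Pow(161, 2), -126884)) = Mul(Add(Mul(Rational(5, 18), Rational(-1, 549), 4940), 277536), Add(25921, -126884)) = Mul(Add(Rational(-12350, 4941), 277536), -100963) = Mul(Rational(1371293026, 4941), -100963) = Rational(-138449857784038, 4941)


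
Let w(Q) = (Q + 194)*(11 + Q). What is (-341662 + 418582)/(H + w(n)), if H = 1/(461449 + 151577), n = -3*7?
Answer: -47153959920/1060534979 ≈ -44.462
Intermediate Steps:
n = -21
w(Q) = (11 + Q)*(194 + Q) (w(Q) = (194 + Q)*(11 + Q) = (11 + Q)*(194 + Q))
H = 1/613026 ≈ 1.6313e-6
(-341662 + 418582)/(H + w(n)) = (-341662 + 418582)/(1/613026 + (2134 + (-21)² + 205*(-21))) = 76920/(1/613026 + (2134 + 441 - 4305)) = 76920/(1/613026 - 1730) = 76920/(-1060534979/613026) = 76920*(-613026/1060534979) = -47153959920/1060534979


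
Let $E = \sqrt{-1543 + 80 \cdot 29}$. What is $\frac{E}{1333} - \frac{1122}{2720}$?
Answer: $- \frac{33}{80} + \frac{\sqrt{777}}{1333} \approx -0.39159$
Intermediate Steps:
$E = \sqrt{777}$ ($E = \sqrt{-1543 + 2320} = \sqrt{777} \approx 27.875$)
$\frac{E}{1333} - \frac{1122}{2720} = \frac{\sqrt{777}}{1333} - \frac{1122}{2720} = \sqrt{777} \cdot \frac{1}{1333} - \frac{33}{80} = \frac{\sqrt{777}}{1333} - \frac{33}{80} = - \frac{33}{80} + \frac{\sqrt{777}}{1333}$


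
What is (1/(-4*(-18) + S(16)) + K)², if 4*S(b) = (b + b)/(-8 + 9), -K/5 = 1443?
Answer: 333158685601/6400 ≈ 5.2056e+7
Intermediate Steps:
K = -7215 (K = -5*1443 = -7215)
S(b) = b/2 (S(b) = ((b + b)/(-8 + 9))/4 = ((2*b)/1)/4 = ((2*b)*1)/4 = (2*b)/4 = b/2)
(1/(-4*(-18) + S(16)) + K)² = (1/(-4*(-18) + (½)*16) - 7215)² = (1/(72 + 8) - 7215)² = (1/80 - 7215)² = (-577199/80)² = 333158685601/6400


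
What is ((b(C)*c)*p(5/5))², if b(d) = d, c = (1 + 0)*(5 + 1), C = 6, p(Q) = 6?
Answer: 46656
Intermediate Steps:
c = 6 (c = 1*6 = 6)
((b(C)*c)*p(5/5))² = ((6*6)*6)² = (36*6)² = 216² = 46656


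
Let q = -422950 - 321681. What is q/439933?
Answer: -17317/10231 ≈ -1.6926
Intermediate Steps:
q = -744631
q/439933 = -744631/439933 = -744631*1/439933 = -17317/10231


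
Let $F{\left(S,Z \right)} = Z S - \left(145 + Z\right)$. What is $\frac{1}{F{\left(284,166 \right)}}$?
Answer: $\frac{1}{46833} \approx 2.1352 \cdot 10^{-5}$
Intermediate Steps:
$F{\left(S,Z \right)} = -145 - Z + S Z$ ($F{\left(S,Z \right)} = S Z - \left(145 + Z\right) = -145 - Z + S Z$)
$\frac{1}{F{\left(284,166 \right)}} = \frac{1}{-145 - 166 + 284 \cdot 166} = \frac{1}{-145 - 166 + 47144} = \frac{1}{46833}$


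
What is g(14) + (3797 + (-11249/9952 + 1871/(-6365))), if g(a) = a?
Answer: 241315593203/63344480 ≈ 3809.6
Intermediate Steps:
g(14) + (3797 + (-11249/9952 + 1871/(-6365))) = 14 + (3797 + (-11249/9952 + 1871/(-6365))) = 14 + (3797 + (-11249*1/9952 + 1871*(-1/6365))) = 14 + (3797 + (-11249/9952 - 1871/6365)) = 14 + (3797 - 90220077/63344480) = 14 + 240428770483/63344480 = 241315593203/63344480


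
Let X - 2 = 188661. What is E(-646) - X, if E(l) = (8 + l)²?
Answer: 218381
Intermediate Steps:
X = 188663 (X = 2 + 188661 = 188663)
E(-646) - X = (8 - 646)² - 1*188663 = (-638)² - 188663 = 407044 - 188663 = 218381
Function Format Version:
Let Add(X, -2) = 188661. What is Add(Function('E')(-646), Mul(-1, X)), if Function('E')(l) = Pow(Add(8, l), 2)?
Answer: 218381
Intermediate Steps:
X = 188663 (X = Add(2, 188661) = 188663)
Add(Function('E')(-646), Mul(-1, X)) = Add(Pow(Add(8, -646), 2), Mul(-1, 188663)) = Add(Pow(-638, 2), -188663) = Add(407044, -188663) = 218381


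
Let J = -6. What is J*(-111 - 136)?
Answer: 1482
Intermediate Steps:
J*(-111 - 136) = -6*(-111 - 136) = -6*(-247) = 1482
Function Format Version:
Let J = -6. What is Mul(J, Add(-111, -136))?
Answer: 1482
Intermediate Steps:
Mul(J, Add(-111, -136)) = Mul(-6, Add(-111, -136)) = Mul(-6, -247) = 1482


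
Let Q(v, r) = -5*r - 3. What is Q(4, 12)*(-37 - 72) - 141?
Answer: 6726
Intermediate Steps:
Q(v, r) = -3 - 5*r
Q(4, 12)*(-37 - 72) - 141 = (-3 - 5*12)*(-37 - 72) - 141 = (-3 - 60)*(-109) - 141 = -63*(-109) - 141 = 6867 - 141 = 6726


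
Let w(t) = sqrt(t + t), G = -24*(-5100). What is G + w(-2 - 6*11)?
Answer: 122400 + 2*I*sqrt(34) ≈ 1.224e+5 + 11.662*I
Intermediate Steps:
G = 122400
w(t) = sqrt(2)*sqrt(t) (w(t) = sqrt(2*t) = sqrt(2)*sqrt(t))
G + w(-2 - 6*11) = 122400 + sqrt(2)*sqrt(-2 - 6*11) = 122400 + sqrt(2)*sqrt(-2 - 66) = 122400 + sqrt(2)*sqrt(-68) = 122400 + sqrt(2)*(2*I*sqrt(17)) = 122400 + 2*I*sqrt(34)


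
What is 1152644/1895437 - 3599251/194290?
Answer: -6598206314927/368264454730 ≈ -17.917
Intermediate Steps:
1152644/1895437 - 3599251/194290 = -6598206314927/368264454730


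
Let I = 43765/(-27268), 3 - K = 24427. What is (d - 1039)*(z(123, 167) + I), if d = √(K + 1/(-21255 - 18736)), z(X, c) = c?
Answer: -4685880649/27268 + 4509991*I*√39060816738335/1090474588 ≈ -1.7185e+5 + 25848.0*I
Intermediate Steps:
K = -24424 (K = 3 - 1*24427 = 3 - 24427 = -24424)
I = -43765/27268 (I = 43765*(-1/27268) = -43765/27268 ≈ -1.6050)
d = I*√39060816738335/39991 (d = √(-24424 + 1/(-21255 - 18736)) = √(-24424 + 1/(-39991)) = √(-24424 - 1/39991) = √(-976740185/39991) = I*√39060816738335/39991 ≈ 156.28*I)
(d - 1039)*(z(123, 167) + I) = (I*√39060816738335/39991 - 1039)*(167 - 43765/27268) = (-1039 + I*√39060816738335/39991)*(4509991/27268) = -4685880649/27268 + 4509991*I*√39060816738335/1090474588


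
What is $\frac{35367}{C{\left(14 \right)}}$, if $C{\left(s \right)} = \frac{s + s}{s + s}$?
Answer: $35367$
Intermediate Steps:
$C{\left(s \right)} = 1$ ($C{\left(s \right)} = \frac{2 s}{2 s} = 2 s \frac{1}{2 s} = 1$)
$\frac{35367}{C{\left(14 \right)}} = \frac{35367}{1} = 35367 \cdot 1 = 35367$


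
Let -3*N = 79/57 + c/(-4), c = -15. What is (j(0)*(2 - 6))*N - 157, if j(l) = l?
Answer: -157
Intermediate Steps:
N = -1171/684 (N = -(79/57 - 15/(-4))/3 = -(79*(1/57) - 15*(-1/4))/3 = -(79/57 + 15/4)/3 = -1/3*1171/228 = -1171/684 ≈ -1.7120)
(j(0)*(2 - 6))*N - 157 = (0*(2 - 6))*(-1171/684) - 157 = (0*(-4))*(-1171/684) - 157 = 0*(-1171/684) - 157 = 0 - 157 = -157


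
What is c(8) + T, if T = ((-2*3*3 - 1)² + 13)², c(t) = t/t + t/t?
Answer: 139878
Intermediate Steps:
c(t) = 2 (c(t) = 1 + 1 = 2)
T = 139876 (T = ((-6*3 - 1)² + 13)² = ((-18 - 1)² + 13)² = ((-19)² + 13)² = (361 + 13)² = 374² = 139876)
c(8) + T = 2 + 139876 = 139878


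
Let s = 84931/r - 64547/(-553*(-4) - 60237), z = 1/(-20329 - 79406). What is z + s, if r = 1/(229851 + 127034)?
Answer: 35082236280109903529/1157424675 ≈ 3.0311e+10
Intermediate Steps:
r = 1/356885 ≈ 2.8020e-6
z = -1/99735 (z = 1/(-99735) = -1/99735 ≈ -1.0027e-5)
s = 1758772561292922/58025 (s = 84931/(1/356885) - 64547/(-553*(-4) - 60237) = 84931*356885 - 64547/(2212 - 60237) = 30310599935 - 64547/(-58025) = 30310599935 - 64547*(-1/58025) = 30310599935 + 64547/58025 = 1758772561292922/58025 ≈ 3.0311e+10)
z + s = -1/99735 + 1758772561292922/58025 = 35082236280109903529/1157424675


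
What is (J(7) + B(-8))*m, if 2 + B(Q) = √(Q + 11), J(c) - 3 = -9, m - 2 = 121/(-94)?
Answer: -268/47 + 67*√3/94 ≈ -4.4676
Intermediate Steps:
m = 67/94 (m = 2 + 121/(-94) = 2 + 121*(-1/94) = 2 - 121/94 = 67/94 ≈ 0.71277)
J(c) = -6 (J(c) = 3 - 9 = -6)
B(Q) = -2 + √(11 + Q) (B(Q) = -2 + √(Q + 11) = -2 + √(11 + Q))
(J(7) + B(-8))*m = (-6 + (-2 + √(11 - 8)))*(67/94) = (-6 + (-2 + √3))*(67/94) = (-8 + √3)*(67/94) = -268/47 + 67*√3/94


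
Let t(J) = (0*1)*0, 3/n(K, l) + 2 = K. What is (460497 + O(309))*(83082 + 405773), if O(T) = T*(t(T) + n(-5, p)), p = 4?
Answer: 1575360657960/7 ≈ 2.2505e+11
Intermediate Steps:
n(K, l) = 3/(-2 + K)
t(J) = 0 (t(J) = 0*0 = 0)
O(T) = -3*T/7 (O(T) = T*(0 + 3/(-2 - 5)) = T*(0 + 3/(-7)) = T*(0 + 3*(-⅐)) = T*(0 - 3/7) = T*(-3/7) = -3*T/7)
(460497 + O(309))*(83082 + 405773) = (460497 - 3/7*309)*(83082 + 405773) = (460497 - 927/7)*488855 = (3222552/7)*488855 = 1575360657960/7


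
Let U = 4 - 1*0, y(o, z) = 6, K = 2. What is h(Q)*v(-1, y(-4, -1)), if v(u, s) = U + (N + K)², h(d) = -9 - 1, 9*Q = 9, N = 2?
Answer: -200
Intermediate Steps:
Q = 1 (Q = (⅑)*9 = 1)
h(d) = -10
U = 4 (U = 4 + 0 = 4)
v(u, s) = 20 (v(u, s) = 4 + (2 + 2)² = 4 + 4² = 4 + 16 = 20)
h(Q)*v(-1, y(-4, -1)) = -10*20 = -200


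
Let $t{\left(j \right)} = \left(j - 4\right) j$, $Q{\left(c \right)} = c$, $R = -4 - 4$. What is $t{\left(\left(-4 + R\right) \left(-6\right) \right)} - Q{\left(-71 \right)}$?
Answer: $4967$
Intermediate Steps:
$R = -8$
$t{\left(j \right)} = j \left(-4 + j\right)$ ($t{\left(j \right)} = \left(-4 + j\right) j = j \left(-4 + j\right)$)
$t{\left(\left(-4 + R\right) \left(-6\right) \right)} - Q{\left(-71 \right)} = \left(-4 - 8\right) \left(-6\right) \left(-4 + \left(-4 - 8\right) \left(-6\right)\right) - -71 = \left(-12\right) \left(-6\right) \left(-4 - -72\right) + 71 = 72 \left(-4 + 72\right) + 71 = 72 \cdot 68 + 71 = 4896 + 71 = 4967$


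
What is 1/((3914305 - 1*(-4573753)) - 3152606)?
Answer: 1/5335452 ≈ 1.8743e-7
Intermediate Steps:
1/((3914305 - 1*(-4573753)) - 3152606) = 1/((3914305 + 4573753) - 3152606) = 1/(8488058 - 3152606) = 1/5335452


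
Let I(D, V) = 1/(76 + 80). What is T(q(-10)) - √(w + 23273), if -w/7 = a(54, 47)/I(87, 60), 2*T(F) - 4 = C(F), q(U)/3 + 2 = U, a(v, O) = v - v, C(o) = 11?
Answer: 15/2 - 37*√17 ≈ -145.05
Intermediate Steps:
a(v, O) = 0
q(U) = -6 + 3*U
T(F) = 15/2 (T(F) = 2 + (½)*11 = 2 + 11/2 = 15/2)
I(D, V) = 1/156
w = 0 (w = -0/1/156 = -0*156 = -7*0 = 0)
T(q(-10)) - √(w + 23273) = 15/2 - √(0 + 23273) = 15/2 - √23273 = 15/2 - 37*√17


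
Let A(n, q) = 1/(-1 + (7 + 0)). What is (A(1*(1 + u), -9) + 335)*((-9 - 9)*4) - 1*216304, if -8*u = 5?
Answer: -240436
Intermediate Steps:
u = -5/8 (u = -⅛*5 = -5/8 ≈ -0.62500)
A(n, q) = ⅙ (A(n, q) = 1/(-1 + 7) = 1/6 = ⅙)
(A(1*(1 + u), -9) + 335)*((-9 - 9)*4) - 1*216304 = (⅙ + 335)*((-9 - 9)*4) - 1*216304 = 2011*(-18*4)/6 - 216304 = (2011/6)*(-72) - 216304 = -24132 - 216304 = -240436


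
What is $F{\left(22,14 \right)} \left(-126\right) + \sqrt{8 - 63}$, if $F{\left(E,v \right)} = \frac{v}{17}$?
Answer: $- \frac{1764}{17} + i \sqrt{55} \approx -103.76 + 7.4162 i$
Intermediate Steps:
$F{\left(E,v \right)} = \frac{v}{17}$ ($F{\left(E,v \right)} = v \frac{1}{17} = \frac{v}{17}$)
$F{\left(22,14 \right)} \left(-126\right) + \sqrt{8 - 63} = \frac{1}{17} \cdot 14 \left(-126\right) + \sqrt{8 - 63} = \frac{14}{17} \left(-126\right) + \sqrt{-55} = - \frac{1764}{17} + i \sqrt{55}$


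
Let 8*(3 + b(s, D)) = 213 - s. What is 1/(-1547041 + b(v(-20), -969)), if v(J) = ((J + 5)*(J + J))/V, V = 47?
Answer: -376/581679133 ≈ -6.4640e-7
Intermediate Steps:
v(J) = 2*J*(5 + J)/47 (v(J) = ((J + 5)*(J + J))/47 = ((5 + J)*(2*J))*(1/47) = (2*J*(5 + J))*(1/47) = 2*J*(5 + J)/47)
b(s, D) = 189/8 - s/8 (b(s, D) = -3 + (213 - s)/8 = -3 + (213/8 - s/8) = 189/8 - s/8)
1/(-1547041 + b(v(-20), -969)) = 1/(-1547041 + (189/8 - (-20)*(5 - 20)/188)) = 1/(-1547041 + (189/8 - (-20)*(-15)/188)) = 1/(-1547041 + (189/8 - 1/8*600/47)) = 1/(-1547041 + (189/8 - 75/47)) = 1/(-1547041 + 8283/376) = 1/(-581679133/376) = -376/581679133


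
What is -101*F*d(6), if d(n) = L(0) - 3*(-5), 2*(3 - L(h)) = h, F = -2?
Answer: 3636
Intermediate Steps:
L(h) = 3 - h/2
d(n) = 18 (d(n) = (3 - ½*0) - 3*(-5) = (3 + 0) + 15 = 3 + 15 = 18)
-101*F*d(6) = -(-202)*18 = -101*(-36) = 3636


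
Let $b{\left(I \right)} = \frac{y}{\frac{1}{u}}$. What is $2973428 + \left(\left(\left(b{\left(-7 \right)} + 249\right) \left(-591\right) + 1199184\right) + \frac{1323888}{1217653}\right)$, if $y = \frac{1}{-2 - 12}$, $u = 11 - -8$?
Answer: $\frac{68636160465295}{17047142} \approx 4.0263 \cdot 10^{6}$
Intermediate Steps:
$u = 19$ ($u = 11 + 8 = 19$)
$y = - \frac{1}{14}$ ($y = \frac{1}{-14} = - \frac{1}{14} \approx -0.071429$)
$b{\left(I \right)} = - \frac{19}{14}$ ($b{\left(I \right)} = - \frac{1}{14 \cdot \frac{1}{19}} = - \frac{\frac{1}{\frac{1}{19}}}{14} = \left(- \frac{1}{14}\right) 19 = - \frac{19}{14}$)
$2973428 + \left(\left(\left(b{\left(-7 \right)} + 249\right) \left(-591\right) + 1199184\right) + \frac{1323888}{1217653}\right) = 2973428 + \left(\left(\left(- \frac{19}{14} + 249\right) \left(-591\right) + 1199184\right) + \frac{1323888}{1217653}\right) = 2973428 + \left(\left(\frac{3467}{14} \left(-591\right) + 1199184\right) + 1323888 \cdot \frac{1}{1217653}\right) = 2973428 + \left(\left(- \frac{2048997}{14} + 1199184\right) + \frac{1323888}{1217653}\right) = 2973428 + \left(\frac{14739579}{14} + \frac{1323888}{1217653}\right) = 2973428 + \frac{17947711122519}{17047142} = \frac{68636160465295}{17047142}$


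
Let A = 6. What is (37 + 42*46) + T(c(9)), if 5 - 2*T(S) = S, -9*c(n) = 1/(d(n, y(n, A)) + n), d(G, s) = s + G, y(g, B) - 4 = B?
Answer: 993637/504 ≈ 1971.5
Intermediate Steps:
y(g, B) = 4 + B
d(G, s) = G + s
c(n) = -1/(9*(10 + 2*n)) (c(n) = -1/(9*((n + (4 + 6)) + n)) = -1/(9*((n + 10) + n)) = -1/(9*((10 + n) + n)) = -1/(9*(10 + 2*n)))
T(S) = 5/2 - S/2
(37 + 42*46) + T(c(9)) = (37 + 42*46) + (5/2 - (-1)/(2*(90 + 18*9))) = (37 + 1932) + (5/2 - (-1)/(2*(90 + 162))) = 1969 + (5/2 - (-1)/(2*252)) = 1969 + (5/2 - ½*(-1/252)) = 1969 + (5/2 + 1/504) = 1969 + 1261/504 = 993637/504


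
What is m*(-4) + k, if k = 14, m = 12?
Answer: -34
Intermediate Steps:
m*(-4) + k = 12*(-4) + 14 = -48 + 14 = -34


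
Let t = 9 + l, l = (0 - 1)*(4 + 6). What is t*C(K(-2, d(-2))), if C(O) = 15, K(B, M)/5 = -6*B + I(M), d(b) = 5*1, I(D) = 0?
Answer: -15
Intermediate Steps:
d(b) = 5
K(B, M) = -30*B (K(B, M) = 5*(-6*B + 0) = 5*(-6*B) = -30*B)
l = -10 (l = -1*10 = -10)
t = -1 (t = 9 - 10 = -1)
t*C(K(-2, d(-2))) = -1*15 = -15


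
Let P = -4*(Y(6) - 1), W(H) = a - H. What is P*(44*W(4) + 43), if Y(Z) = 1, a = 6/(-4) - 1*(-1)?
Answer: 0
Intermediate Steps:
a = -½ (a = 6*(-¼) + 1 = -3/2 + 1 = -½ ≈ -0.50000)
W(H) = -½ - H
P = 0 (P = -4*(1 - 1) = -4*0 = 0)
P*(44*W(4) + 43) = 0*(44*(-½ - 1*4) + 43) = 0*(44*(-½ - 4) + 43) = 0*(44*(-9/2) + 43) = 0*(-198 + 43) = 0*(-155) = 0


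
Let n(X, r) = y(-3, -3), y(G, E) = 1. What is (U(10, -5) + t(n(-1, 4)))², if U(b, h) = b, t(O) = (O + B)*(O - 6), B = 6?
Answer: 625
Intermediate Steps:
n(X, r) = 1
t(O) = (-6 + O)*(6 + O) (t(O) = (O + 6)*(O - 6) = (6 + O)*(-6 + O) = (-6 + O)*(6 + O))
(U(10, -5) + t(n(-1, 4)))² = (10 + (-36 + 1²))² = (10 + (-36 + 1))² = (10 - 35)² = (-25)² = 625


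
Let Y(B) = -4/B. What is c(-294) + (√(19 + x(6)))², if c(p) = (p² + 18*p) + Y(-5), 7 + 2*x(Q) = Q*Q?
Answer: 811783/10 ≈ 81178.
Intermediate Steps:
x(Q) = -7/2 + Q²/2 (x(Q) = -7/2 + (Q*Q)/2 = -7/2 + Q²/2)
c(p) = ⅘ + p² + 18*p (c(p) = (p² + 18*p) - 4/(-5) = (p² + 18*p) - 4*(-⅕) = (p² + 18*p) + ⅘ = ⅘ + p² + 18*p)
c(-294) + (√(19 + x(6)))² = (⅘ + (-294)² + 18*(-294)) + (√(19 + (-7/2 + (½)*6²)))² = (⅘ + 86436 - 5292) + (√(19 + (-7/2 + (½)*36)))² = 405724/5 + (√(19 + (-7/2 + 18)))² = 405724/5 + (√(19 + 29/2))² = 405724/5 + (√(67/2))² = 405724/5 + (√134/2)² = 405724/5 + 67/2 = 811783/10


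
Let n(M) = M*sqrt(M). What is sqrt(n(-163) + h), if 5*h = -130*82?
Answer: sqrt(-2132 - 163*I*sqrt(163)) ≈ 20.583 - 50.553*I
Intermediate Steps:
h = -2132 (h = (-130*82)/5 = (1/5)*(-10660) = -2132)
n(M) = M**(3/2)
sqrt(n(-163) + h) = sqrt((-163)**(3/2) - 2132) = sqrt(-163*I*sqrt(163) - 2132) = sqrt(-2132 - 163*I*sqrt(163))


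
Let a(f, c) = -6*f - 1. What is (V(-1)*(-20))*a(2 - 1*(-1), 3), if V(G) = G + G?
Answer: -760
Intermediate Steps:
V(G) = 2*G
a(f, c) = -1 - 6*f
(V(-1)*(-20))*a(2 - 1*(-1), 3) = ((2*(-1))*(-20))*(-1 - 6*(2 - 1*(-1))) = (-2*(-20))*(-1 - 6*(2 + 1)) = 40*(-1 - 6*3) = 40*(-1 - 18) = 40*(-19) = -760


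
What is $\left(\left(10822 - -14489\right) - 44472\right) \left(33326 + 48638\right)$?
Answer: $-1570512204$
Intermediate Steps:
$\left(\left(10822 - -14489\right) - 44472\right) \left(33326 + 48638\right) = \left(\left(10822 + 14489\right) - 44472\right) 81964 = \left(25311 - 44472\right) 81964 = \left(-19161\right) 81964 = -1570512204$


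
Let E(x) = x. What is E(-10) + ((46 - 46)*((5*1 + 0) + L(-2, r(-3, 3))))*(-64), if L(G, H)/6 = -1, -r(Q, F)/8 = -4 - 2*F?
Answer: -10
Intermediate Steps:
r(Q, F) = 32 + 16*F (r(Q, F) = -8*(-4 - 2*F) = 32 + 16*F)
L(G, H) = -6 (L(G, H) = 6*(-1) = -6)
E(-10) + ((46 - 46)*((5*1 + 0) + L(-2, r(-3, 3))))*(-64) = -10 + ((46 - 46)*((5*1 + 0) - 6))*(-64) = -10 + (0*((5 + 0) - 6))*(-64) = -10 + (0*(5 - 6))*(-64) = -10 + (0*(-1))*(-64) = -10 + 0*(-64) = -10 + 0 = -10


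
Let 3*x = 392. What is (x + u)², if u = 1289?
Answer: 18139081/9 ≈ 2.0155e+6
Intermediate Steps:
x = 392/3 (x = (⅓)*392 = 392/3 ≈ 130.67)
(x + u)² = (392/3 + 1289)² = (4259/3)² = 18139081/9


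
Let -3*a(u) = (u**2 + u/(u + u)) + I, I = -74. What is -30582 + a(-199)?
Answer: -262547/6 ≈ -43758.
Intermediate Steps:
a(u) = 49/2 - u**2/3 (a(u) = -((u**2 + u/(u + u)) - 74)/3 = -((u**2 + u/((2*u))) - 74)/3 = -((u**2 + (1/(2*u))*u) - 74)/3 = -((u**2 + 1/2) - 74)/3 = -((1/2 + u**2) - 74)/3 = -(-147/2 + u**2)/3 = 49/2 - u**2/3)
-30582 + a(-199) = -30582 + (49/2 - 1/3*(-199)**2) = -30582 + (49/2 - 1/3*39601) = -30582 + (49/2 - 39601/3) = -30582 - 79055/6 = -262547/6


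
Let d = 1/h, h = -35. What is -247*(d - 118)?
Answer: 1020357/35 ≈ 29153.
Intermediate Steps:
d = -1/35 (d = 1/(-35) = -1/35 ≈ -0.028571)
-247*(d - 118) = -247*(-1/35 - 118) = -247*(-4131/35) = 1020357/35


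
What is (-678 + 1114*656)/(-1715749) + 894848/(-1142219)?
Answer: -2369275506366/1959761107031 ≈ -1.2090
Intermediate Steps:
(-678 + 1114*656)/(-1715749) + 894848/(-1142219) = (-678 + 730784)*(-1/1715749) + 894848*(-1/1142219) = 730106*(-1/1715749) - 894848/1142219 = -730106/1715749 - 894848/1142219 = -2369275506366/1959761107031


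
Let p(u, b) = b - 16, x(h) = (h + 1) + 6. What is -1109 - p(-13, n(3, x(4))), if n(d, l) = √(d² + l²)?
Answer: -1093 - √130 ≈ -1104.4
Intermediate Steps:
x(h) = 7 + h (x(h) = (1 + h) + 6 = 7 + h)
p(u, b) = -16 + b
-1109 - p(-13, n(3, x(4))) = -1109 - (-16 + √(3² + (7 + 4)²)) = -1109 - (-16 + √(9 + 11²)) = -1109 - (-16 + √(9 + 121)) = -1109 - (-16 + √130) = -1109 + (16 - √130) = -1093 - √130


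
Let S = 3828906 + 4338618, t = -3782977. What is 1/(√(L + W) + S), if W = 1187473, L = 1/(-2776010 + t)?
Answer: 26785341869094/218769918669720118331 - 5*√2043418285207461678/437539837339440236662 ≈ 1.2242e-7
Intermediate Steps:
L = -1/6558987 (L = 1/(-2776010 - 3782977) = 1/(-6558987) = -1/6558987 ≈ -1.5246e-7)
S = 8167524
1/(√(L + W) + S) = 1/(√(-1/6558987 + 1187473) + 8167524) = 1/(√(7788619969850/6558987) + 8167524) = 1/(5*√2043418285207461678/6558987 + 8167524) = 1/(8167524 + 5*√2043418285207461678/6558987)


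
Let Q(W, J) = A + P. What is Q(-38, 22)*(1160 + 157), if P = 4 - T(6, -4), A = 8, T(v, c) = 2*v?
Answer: 0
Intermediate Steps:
P = -8 (P = 4 - 2*6 = 4 - 1*12 = 4 - 12 = -8)
Q(W, J) = 0 (Q(W, J) = 8 - 8 = 0)
Q(-38, 22)*(1160 + 157) = 0*(1160 + 157) = 0*1317 = 0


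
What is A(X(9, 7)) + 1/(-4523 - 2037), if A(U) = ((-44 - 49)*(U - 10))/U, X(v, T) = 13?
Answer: -1830253/85280 ≈ -21.462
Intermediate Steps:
A(U) = (930 - 93*U)/U (A(U) = (-93*(-10 + U))/U = (930 - 93*U)/U)
A(X(9, 7)) + 1/(-4523 - 2037) = (-93 + 930/13) + 1/(-4523 - 2037) = (-93 + 930*(1/13)) + 1/(-6560) = (-93 + 930/13) - 1/6560 = -279/13 - 1/6560 = -1830253/85280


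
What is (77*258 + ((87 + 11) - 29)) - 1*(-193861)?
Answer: 213796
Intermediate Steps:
(77*258 + ((87 + 11) - 29)) - 1*(-193861) = (19866 + (98 - 29)) + 193861 = (19866 + 69) + 193861 = 19935 + 193861 = 213796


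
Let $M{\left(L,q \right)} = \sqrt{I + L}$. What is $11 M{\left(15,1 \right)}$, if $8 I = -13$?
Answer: $\frac{11 \sqrt{214}}{4} \approx 40.229$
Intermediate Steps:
$I = - \frac{13}{8}$ ($I = \frac{1}{8} \left(-13\right) = - \frac{13}{8} \approx -1.625$)
$M{\left(L,q \right)} = \sqrt{- \frac{13}{8} + L}$
$11 M{\left(15,1 \right)} = 11 \frac{\sqrt{-26 + 16 \cdot 15}}{4} = 11 \frac{\sqrt{-26 + 240}}{4} = 11 \frac{\sqrt{214}}{4} = \frac{11 \sqrt{214}}{4}$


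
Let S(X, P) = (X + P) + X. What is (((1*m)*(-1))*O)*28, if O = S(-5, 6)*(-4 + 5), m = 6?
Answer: 672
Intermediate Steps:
S(X, P) = P + 2*X (S(X, P) = (P + X) + X = P + 2*X)
O = -4 (O = (6 + 2*(-5))*(-4 + 5) = (6 - 10)*1 = -4*1 = -4)
(((1*m)*(-1))*O)*28 = (((1*6)*(-1))*(-4))*28 = ((6*(-1))*(-4))*28 = -6*(-4)*28 = 24*28 = 672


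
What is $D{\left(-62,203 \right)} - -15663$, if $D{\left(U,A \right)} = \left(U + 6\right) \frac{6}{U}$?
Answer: $\frac{485721}{31} \approx 15668.0$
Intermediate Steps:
$D{\left(U,A \right)} = \frac{6 \left(6 + U\right)}{U}$ ($D{\left(U,A \right)} = \left(6 + U\right) \frac{6}{U} = \frac{6 \left(6 + U\right)}{U}$)
$D{\left(-62,203 \right)} - -15663 = \left(6 + \frac{36}{-62}\right) - -15663 = \left(6 + 36 \left(- \frac{1}{62}\right)\right) + 15663 = \left(6 - \frac{18}{31}\right) + 15663 = \frac{168}{31} + 15663 = \frac{485721}{31}$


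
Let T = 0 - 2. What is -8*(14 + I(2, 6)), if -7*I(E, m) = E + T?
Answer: -112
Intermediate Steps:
T = -2
I(E, m) = 2/7 - E/7 (I(E, m) = -(E - 2)/7 = -(-2 + E)/7 = 2/7 - E/7)
-8*(14 + I(2, 6)) = -8*(14 + (2/7 - 1/7*2)) = -8*(14 + (2/7 - 2/7)) = -8*(14 + 0) = -8*14 = -112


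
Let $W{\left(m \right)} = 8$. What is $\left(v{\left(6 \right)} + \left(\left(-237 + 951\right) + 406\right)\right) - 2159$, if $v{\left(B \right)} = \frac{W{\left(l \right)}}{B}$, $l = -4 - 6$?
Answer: $- \frac{3113}{3} \approx -1037.7$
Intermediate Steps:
$l = -10$ ($l = -4 - 6 = -10$)
$v{\left(B \right)} = \frac{8}{B}$
$\left(v{\left(6 \right)} + \left(\left(-237 + 951\right) + 406\right)\right) - 2159 = \left(\frac{8}{6} + \left(\left(-237 + 951\right) + 406\right)\right) - 2159 = \left(8 \cdot \frac{1}{6} + \left(714 + 406\right)\right) - 2159 = \left(\frac{4}{3} + 1120\right) - 2159 = \frac{3364}{3} - 2159 = - \frac{3113}{3}$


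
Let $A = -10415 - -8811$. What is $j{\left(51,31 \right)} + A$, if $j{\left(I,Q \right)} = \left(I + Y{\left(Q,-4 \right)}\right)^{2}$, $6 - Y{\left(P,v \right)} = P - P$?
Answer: $1645$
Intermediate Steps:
$Y{\left(P,v \right)} = 6$ ($Y{\left(P,v \right)} = 6 - \left(P - P\right) = 6 - 0 = 6 + 0 = 6$)
$A = -1604$ ($A = -10415 + 8811 = -1604$)
$j{\left(I,Q \right)} = \left(6 + I\right)^{2}$ ($j{\left(I,Q \right)} = \left(I + 6\right)^{2} = \left(6 + I\right)^{2}$)
$j{\left(51,31 \right)} + A = \left(6 + 51\right)^{2} - 1604 = 57^{2} - 1604 = 3249 - 1604 = 1645$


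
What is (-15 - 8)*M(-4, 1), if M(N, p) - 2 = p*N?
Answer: 46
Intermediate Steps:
M(N, p) = 2 + N*p (M(N, p) = 2 + p*N = 2 + N*p)
(-15 - 8)*M(-4, 1) = (-15 - 8)*(2 - 4*1) = -23*(2 - 4) = -23*(-2) = 46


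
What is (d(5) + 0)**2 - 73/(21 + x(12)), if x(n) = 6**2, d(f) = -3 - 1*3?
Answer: 1979/57 ≈ 34.719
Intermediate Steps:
d(f) = -6 (d(f) = -3 - 3 = -6)
x(n) = 36
(d(5) + 0)**2 - 73/(21 + x(12)) = (-6 + 0)**2 - 73/(21 + 36) = (-6)**2 - 73/57 = 36 + (1/57)*(-73) = 36 - 73/57 = 1979/57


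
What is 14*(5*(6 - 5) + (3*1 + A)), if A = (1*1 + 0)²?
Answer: 126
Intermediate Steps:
A = 1 (A = (1 + 0)² = 1² = 1)
14*(5*(6 - 5) + (3*1 + A)) = 14*(5*(6 - 5) + (3*1 + 1)) = 14*(5*1 + (3 + 1)) = 14*(5 + 4) = 14*9 = 126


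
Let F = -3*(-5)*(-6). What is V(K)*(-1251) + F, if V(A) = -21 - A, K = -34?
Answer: -16353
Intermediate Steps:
F = -90 (F = 15*(-6) = -90)
V(K)*(-1251) + F = (-21 - 1*(-34))*(-1251) - 90 = (-21 + 34)*(-1251) - 90 = 13*(-1251) - 90 = -16263 - 90 = -16353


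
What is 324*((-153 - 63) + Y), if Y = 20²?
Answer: 59616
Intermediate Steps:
Y = 400
324*((-153 - 63) + Y) = 324*((-153 - 63) + 400) = 324*(-216 + 400) = 324*184 = 59616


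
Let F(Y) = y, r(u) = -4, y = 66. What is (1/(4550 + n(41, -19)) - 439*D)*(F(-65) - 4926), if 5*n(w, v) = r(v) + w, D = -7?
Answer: -340318856160/22787 ≈ -1.4935e+7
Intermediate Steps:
n(w, v) = -4/5 + w/5 (n(w, v) = (-4 + w)/5 = -4/5 + w/5)
F(Y) = 66
(1/(4550 + n(41, -19)) - 439*D)*(F(-65) - 4926) = (1/(4550 + (-4/5 + (1/5)*41)) - 439*(-7))*(66 - 4926) = (1/(4550 + (-4/5 + 41/5)) + 3073)*(-4860) = (1/(4550 + 37/5) + 3073)*(-4860) = (1/(22787/5) + 3073)*(-4860) = (5/22787 + 3073)*(-4860) = (70024456/22787)*(-4860) = -340318856160/22787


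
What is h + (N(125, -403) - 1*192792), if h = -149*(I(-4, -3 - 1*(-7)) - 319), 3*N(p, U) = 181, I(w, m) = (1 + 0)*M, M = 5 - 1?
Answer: -437390/3 ≈ -1.4580e+5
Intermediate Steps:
M = 4
I(w, m) = 4 (I(w, m) = (1 + 0)*4 = 1*4 = 4)
N(p, U) = 181/3 (N(p, U) = (⅓)*181 = 181/3)
h = 46935 (h = -149*(4 - 319) = -149*(-315) = 46935)
h + (N(125, -403) - 1*192792) = 46935 + (181/3 - 1*192792) = 46935 + (181/3 - 192792) = 46935 - 578195/3 = -437390/3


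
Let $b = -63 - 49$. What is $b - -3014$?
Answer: $2902$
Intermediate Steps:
$b = -112$ ($b = -63 - 49 = -112$)
$b - -3014 = -112 - -3014 = -112 + 3014 = 2902$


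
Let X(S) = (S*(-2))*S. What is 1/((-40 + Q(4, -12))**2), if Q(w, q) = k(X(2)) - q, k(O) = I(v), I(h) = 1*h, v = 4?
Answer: 1/576 ≈ 0.0017361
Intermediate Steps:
X(S) = -2*S**2 (X(S) = (-2*S)*S = -2*S**2)
I(h) = h
k(O) = 4
Q(w, q) = 4 - q
1/((-40 + Q(4, -12))**2) = 1/((-40 + (4 - 1*(-12)))**2) = 1/((-40 + (4 + 12))**2) = 1/((-40 + 16)**2) = 1/((-24)**2) = 1/576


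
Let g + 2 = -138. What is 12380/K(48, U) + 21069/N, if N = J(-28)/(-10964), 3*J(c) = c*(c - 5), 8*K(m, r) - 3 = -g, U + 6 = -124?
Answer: -68187127/91 ≈ -7.4931e+5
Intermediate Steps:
g = -140 (g = -2 - 138 = -140)
U = -130 (U = -6 - 124 = -130)
K(m, r) = 143/8 (K(m, r) = 3/8 + (-1*(-140))/8 = 3/8 + (⅛)*140 = 3/8 + 35/2 = 143/8)
J(c) = c*(-5 + c)/3 (J(c) = (c*(c - 5))/3 = (c*(-5 + c))/3 = c*(-5 + c)/3)
N = -77/2741 (N = ((⅓)*(-28)*(-5 - 28))/(-10964) = ((⅓)*(-28)*(-33))*(-1/10964) = 308*(-1/10964) = -77/2741 ≈ -0.028092)
12380/K(48, U) + 21069/N = 12380/(143/8) + 21069/(-77/2741) = 12380*(8/143) + 21069*(-2741/77) = 99040/143 - 57750129/77 = -68187127/91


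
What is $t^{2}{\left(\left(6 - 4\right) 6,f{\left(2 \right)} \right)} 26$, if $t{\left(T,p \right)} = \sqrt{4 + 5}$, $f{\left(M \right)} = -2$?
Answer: $234$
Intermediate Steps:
$t{\left(T,p \right)} = 3$ ($t{\left(T,p \right)} = \sqrt{9} = 3$)
$t^{2}{\left(\left(6 - 4\right) 6,f{\left(2 \right)} \right)} 26 = 3^{2} \cdot 26 = 9 \cdot 26 = 234$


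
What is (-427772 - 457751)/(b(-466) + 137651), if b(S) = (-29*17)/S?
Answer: -412653718/64145859 ≈ -6.4331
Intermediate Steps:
b(S) = -493/S
(-427772 - 457751)/(b(-466) + 137651) = (-427772 - 457751)/(-493/(-466) + 137651) = -885523/(-493*(-1/466) + 137651) = -885523/(493/466 + 137651) = -885523/64145859/466 = -885523*466/64145859 = -412653718/64145859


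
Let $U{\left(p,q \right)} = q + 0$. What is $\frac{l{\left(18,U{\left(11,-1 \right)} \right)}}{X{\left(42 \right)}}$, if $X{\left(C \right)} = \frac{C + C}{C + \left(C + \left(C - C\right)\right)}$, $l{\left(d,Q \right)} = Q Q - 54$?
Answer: $-53$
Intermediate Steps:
$U{\left(p,q \right)} = q$
$l{\left(d,Q \right)} = -54 + Q^{2}$ ($l{\left(d,Q \right)} = Q^{2} - 54 = -54 + Q^{2}$)
$X{\left(C \right)} = 1$ ($X{\left(C \right)} = \frac{2 C}{C + \left(C + 0\right)} = \frac{2 C}{C + C} = \frac{2 C}{2 C} = 2 C \frac{1}{2 C} = 1$)
$\frac{l{\left(18,U{\left(11,-1 \right)} \right)}}{X{\left(42 \right)}} = \frac{-54 + \left(-1\right)^{2}}{1} = \left(-54 + 1\right) 1 = \left(-53\right) 1 = -53$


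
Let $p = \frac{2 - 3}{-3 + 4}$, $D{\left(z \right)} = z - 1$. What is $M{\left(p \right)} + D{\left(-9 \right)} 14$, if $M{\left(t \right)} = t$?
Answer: $-141$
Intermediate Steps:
$D{\left(z \right)} = -1 + z$ ($D{\left(z \right)} = z - 1 = -1 + z$)
$p = -1$ ($p = - 1^{-1} = \left(-1\right) 1 = -1$)
$M{\left(p \right)} + D{\left(-9 \right)} 14 = -1 + \left(-1 - 9\right) 14 = -1 - 140 = -141$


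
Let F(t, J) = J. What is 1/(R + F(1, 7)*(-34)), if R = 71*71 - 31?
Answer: 1/4772 ≈ 0.00020956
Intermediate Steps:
R = 5010 (R = 5041 - 31 = 5010)
1/(R + F(1, 7)*(-34)) = 1/(5010 + 7*(-34)) = 1/(5010 - 238) = 1/4772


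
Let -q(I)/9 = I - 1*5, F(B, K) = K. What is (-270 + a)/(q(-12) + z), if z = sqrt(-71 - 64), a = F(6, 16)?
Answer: -2159/1308 + 127*I*sqrt(15)/3924 ≈ -1.6506 + 0.12535*I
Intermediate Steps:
q(I) = 45 - 9*I (q(I) = -9*(I - 1*5) = -9*(I - 5) = -9*(-5 + I) = 45 - 9*I)
a = 16
z = 3*I*sqrt(15) (z = sqrt(-135) = 3*I*sqrt(15) ≈ 11.619*I)
(-270 + a)/(q(-12) + z) = (-270 + 16)/((45 - 9*(-12)) + 3*I*sqrt(15)) = -254/((45 + 108) + 3*I*sqrt(15)) = -254/(153 + 3*I*sqrt(15))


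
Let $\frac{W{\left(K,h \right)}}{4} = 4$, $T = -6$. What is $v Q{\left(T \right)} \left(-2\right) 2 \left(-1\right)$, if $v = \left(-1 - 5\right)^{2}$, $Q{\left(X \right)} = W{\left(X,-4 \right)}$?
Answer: $2304$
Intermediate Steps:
$W{\left(K,h \right)} = 16$ ($W{\left(K,h \right)} = 4 \cdot 4 = 16$)
$Q{\left(X \right)} = 16$
$v = 36$ ($v = \left(-6\right)^{2} = 36$)
$v Q{\left(T \right)} \left(-2\right) 2 \left(-1\right) = 36 \cdot 16 \left(-2\right) 2 \left(-1\right) = 576 \left(\left(-4\right) \left(-1\right)\right) = 576 \cdot 4 = 2304$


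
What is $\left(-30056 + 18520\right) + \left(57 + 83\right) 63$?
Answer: $-2716$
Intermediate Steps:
$\left(-30056 + 18520\right) + \left(57 + 83\right) 63 = -11536 + 140 \cdot 63 = -11536 + 8820 = -2716$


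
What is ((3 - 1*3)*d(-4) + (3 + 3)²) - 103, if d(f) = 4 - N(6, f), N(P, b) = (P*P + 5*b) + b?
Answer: -67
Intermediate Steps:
N(P, b) = P² + 6*b (N(P, b) = (P² + 5*b) + b = P² + 6*b)
d(f) = -32 - 6*f (d(f) = 4 - (6² + 6*f) = 4 - (36 + 6*f) = 4 + (-36 - 6*f) = -32 - 6*f)
((3 - 1*3)*d(-4) + (3 + 3)²) - 103 = ((3 - 1*3)*(-32 - 6*(-4)) + (3 + 3)²) - 103 = ((3 - 3)*(-32 + 24) + 6²) - 103 = (0*(-8) + 36) - 103 = (0 + 36) - 103 = 36 - 103 = -67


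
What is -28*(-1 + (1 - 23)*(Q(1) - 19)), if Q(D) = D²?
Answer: -11060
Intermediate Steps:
-28*(-1 + (1 - 23)*(Q(1) - 19)) = -28*(-1 + (1 - 23)*(1² - 19)) = -28*(-1 - 22*(1 - 19)) = -28*(-1 - 22*(-18)) = -28*(-1 + 396) = -28*395 = -11060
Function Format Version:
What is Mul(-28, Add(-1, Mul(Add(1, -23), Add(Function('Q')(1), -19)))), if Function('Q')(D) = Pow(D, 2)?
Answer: -11060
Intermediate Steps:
Mul(-28, Add(-1, Mul(Add(1, -23), Add(Function('Q')(1), -19)))) = Mul(-28, Add(-1, Mul(Add(1, -23), Add(Pow(1, 2), -19)))) = Mul(-28, Add(-1, Mul(-22, Add(1, -19)))) = Mul(-28, Add(-1, Mul(-22, -18))) = Mul(-28, Add(-1, 396)) = Mul(-28, 395) = -11060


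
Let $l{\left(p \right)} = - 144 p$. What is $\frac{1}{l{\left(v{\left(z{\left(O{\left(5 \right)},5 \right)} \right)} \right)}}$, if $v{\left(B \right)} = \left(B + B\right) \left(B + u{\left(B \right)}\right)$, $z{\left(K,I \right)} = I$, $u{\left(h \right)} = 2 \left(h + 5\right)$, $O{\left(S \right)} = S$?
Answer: $- \frac{1}{36000} \approx -2.7778 \cdot 10^{-5}$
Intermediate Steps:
$u{\left(h \right)} = 10 + 2 h$ ($u{\left(h \right)} = 2 \left(5 + h\right) = 10 + 2 h$)
$v{\left(B \right)} = 2 B \left(10 + 3 B\right)$ ($v{\left(B \right)} = \left(B + B\right) \left(B + \left(10 + 2 B\right)\right) = 2 B \left(10 + 3 B\right)$)
$\frac{1}{l{\left(v{\left(z{\left(O{\left(5 \right)},5 \right)} \right)} \right)}} = \frac{1}{\left(-144\right) 2 \cdot 5 \left(10 + 3 \cdot 5\right)} = \frac{1}{\left(-144\right) 2 \cdot 5 \left(10 + 15\right)} = \frac{1}{\left(-144\right) 2 \cdot 5 \cdot 25} = \frac{1}{\left(-144\right) 250} = \frac{1}{-36000} = - \frac{1}{36000}$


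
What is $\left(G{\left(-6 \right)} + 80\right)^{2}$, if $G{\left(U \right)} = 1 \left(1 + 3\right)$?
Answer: $7056$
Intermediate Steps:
$G{\left(U \right)} = 4$ ($G{\left(U \right)} = 1 \cdot 4 = 4$)
$\left(G{\left(-6 \right)} + 80\right)^{2} = \left(4 + 80\right)^{2} = 84^{2} = 7056$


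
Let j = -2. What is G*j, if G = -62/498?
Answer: 62/249 ≈ 0.24900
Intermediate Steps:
G = -31/249 (G = -62*1/498 = -31/249 ≈ -0.12450)
G*j = -31/249*(-2) = 62/249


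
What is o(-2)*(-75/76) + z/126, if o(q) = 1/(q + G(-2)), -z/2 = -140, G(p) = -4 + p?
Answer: 12835/5472 ≈ 2.3456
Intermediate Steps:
z = 280 (z = -2*(-140) = 280)
o(q) = 1/(-6 + q) (o(q) = 1/(q + (-4 - 2)) = 1/(q - 6) = 1/(-6 + q))
o(-2)*(-75/76) + z/126 = (-75/76)/(-6 - 2) + 280/126 = (-75*1/76)/(-8) + 280*(1/126) = -1/8*(-75/76) + 20/9 = 75/608 + 20/9 = 12835/5472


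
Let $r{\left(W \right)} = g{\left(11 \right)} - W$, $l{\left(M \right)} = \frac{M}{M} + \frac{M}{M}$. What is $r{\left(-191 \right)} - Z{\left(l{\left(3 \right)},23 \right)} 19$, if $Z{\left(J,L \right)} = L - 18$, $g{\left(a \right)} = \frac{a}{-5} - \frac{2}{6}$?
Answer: $\frac{1402}{15} \approx 93.467$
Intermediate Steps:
$l{\left(M \right)} = 2$ ($l{\left(M \right)} = 1 + 1 = 2$)
$g{\left(a \right)} = - \frac{1}{3} - \frac{a}{5}$ ($g{\left(a \right)} = a \left(- \frac{1}{5}\right) - \frac{1}{3} = - \frac{a}{5} - \frac{1}{3} = - \frac{1}{3} - \frac{a}{5}$)
$Z{\left(J,L \right)} = -18 + L$ ($Z{\left(J,L \right)} = L - 18 = -18 + L$)
$r{\left(W \right)} = - \frac{38}{15} - W$ ($r{\left(W \right)} = \left(- \frac{1}{3} - \frac{11}{5}\right) - W = - \frac{38}{15} - W$)
$r{\left(-191 \right)} - Z{\left(l{\left(3 \right)},23 \right)} 19 = \left(- \frac{38}{15} - -191\right) - \left(-18 + 23\right) 19 = \left(- \frac{38}{15} + 191\right) - 5 \cdot 19 = \frac{2827}{15} - 95 = \frac{1402}{15}$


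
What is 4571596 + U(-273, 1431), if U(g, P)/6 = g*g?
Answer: 5018770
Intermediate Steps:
U(g, P) = 6*g² (U(g, P) = 6*(g*g) = 6*g²)
4571596 + U(-273, 1431) = 4571596 + 6*(-273)² = 4571596 + 6*74529 = 4571596 + 447174 = 5018770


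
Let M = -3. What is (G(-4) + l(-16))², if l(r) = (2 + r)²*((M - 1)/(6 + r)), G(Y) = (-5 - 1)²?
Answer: 327184/25 ≈ 13087.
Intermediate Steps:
G(Y) = 36 (G(Y) = (-6)² = 36)
l(r) = -4*(2 + r)²/(6 + r) (l(r) = (2 + r)²*((-3 - 1)/(6 + r)) = (2 + r)²*(-4/(6 + r)) = -4*(2 + r)²/(6 + r))
(G(-4) + l(-16))² = (36 - 4*(2 - 16)²/(6 - 16))² = (36 - 4*(-14)²/(-10))² = (36 - 4*196*(-⅒))² = (36 + 392/5)² = (572/5)² = 327184/25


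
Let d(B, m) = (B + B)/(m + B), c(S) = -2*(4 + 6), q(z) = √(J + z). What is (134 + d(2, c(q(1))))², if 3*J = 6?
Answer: 1449616/81 ≈ 17897.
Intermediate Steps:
J = 2 (J = (⅓)*6 = 2)
q(z) = √(2 + z)
c(S) = -20 (c(S) = -2*10 = -20)
d(B, m) = 2*B/(B + m) (d(B, m) = (2*B)/(B + m) = 2*B/(B + m))
(134 + d(2, c(q(1))))² = (134 + 2*2/(2 - 20))² = (134 + 2*2/(-18))² = (134 + 2*2*(-1/18))² = (134 - 2/9)² = (1204/9)² = 1449616/81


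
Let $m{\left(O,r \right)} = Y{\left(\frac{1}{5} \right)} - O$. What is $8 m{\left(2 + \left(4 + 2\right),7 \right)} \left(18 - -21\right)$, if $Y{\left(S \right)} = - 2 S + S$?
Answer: $- \frac{12792}{5} \approx -2558.4$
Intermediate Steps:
$Y{\left(S \right)} = - S$
$m{\left(O,r \right)} = - \frac{1}{5} - O$
$8 m{\left(2 + \left(4 + 2\right),7 \right)} \left(18 - -21\right) = 8 \left(- \frac{1}{5} - \left(2 + \left(4 + 2\right)\right)\right) \left(18 - -21\right) = 8 \left(- \frac{1}{5} - \left(2 + 6\right)\right) \left(18 + 21\right) = 8 \left(- \frac{1}{5} - 8\right) 39 = 8 \left(- \frac{41}{5}\right) 39 = \left(- \frac{328}{5}\right) 39 = - \frac{12792}{5}$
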